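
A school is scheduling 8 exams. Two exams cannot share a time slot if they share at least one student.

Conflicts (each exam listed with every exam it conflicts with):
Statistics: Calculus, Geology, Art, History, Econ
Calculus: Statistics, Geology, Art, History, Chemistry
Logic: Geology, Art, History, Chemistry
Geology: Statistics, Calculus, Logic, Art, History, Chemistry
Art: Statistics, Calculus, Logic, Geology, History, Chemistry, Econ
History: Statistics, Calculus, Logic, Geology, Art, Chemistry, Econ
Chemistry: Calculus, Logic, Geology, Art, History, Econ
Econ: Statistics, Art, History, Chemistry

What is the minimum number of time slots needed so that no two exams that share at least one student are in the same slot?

5

Calculus, Geology, Art, History, Chemistry pairwise conflict, so at least 5 time slots are needed.
5 time slots suffice: time slot 1 → {Art}; time slot 2 → {History}; time slot 3 → {Statistics, Chemistry}; time slot 4 → {Geology, Econ}; time slot 5 → {Calculus, Logic}. Every pair that conflicts lands in different time slots.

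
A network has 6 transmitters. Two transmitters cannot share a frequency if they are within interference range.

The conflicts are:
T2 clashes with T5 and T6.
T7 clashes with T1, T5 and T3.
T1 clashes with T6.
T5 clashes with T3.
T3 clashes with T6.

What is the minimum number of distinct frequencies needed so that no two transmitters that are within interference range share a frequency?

T7, T5, T3 pairwise conflict, so at least 3 frequencies are needed.
Using 3 frequencies: T2=3, T7=1, T1=2, T5=2, T3=3, T6=1. Each listed conflict is separated.

3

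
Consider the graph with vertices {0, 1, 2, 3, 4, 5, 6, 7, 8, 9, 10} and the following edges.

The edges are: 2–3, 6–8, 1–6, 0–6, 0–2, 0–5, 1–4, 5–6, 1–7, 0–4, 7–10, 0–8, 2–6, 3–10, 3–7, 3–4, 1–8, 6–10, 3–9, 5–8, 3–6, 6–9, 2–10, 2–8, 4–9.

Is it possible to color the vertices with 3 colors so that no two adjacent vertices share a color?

No

0, 5, 6, 8 are pairwise adjacent (a clique of size 4), so at least 4 colors are needed.
So 3 colors are not enough.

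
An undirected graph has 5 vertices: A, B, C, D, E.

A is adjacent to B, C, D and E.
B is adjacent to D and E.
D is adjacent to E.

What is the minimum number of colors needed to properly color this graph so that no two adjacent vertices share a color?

A, B, D, E form a clique, so at least 4 colors are needed.
One proper 4-coloring: A=1, B=4, C=2, D=2, E=3. No two adjacent vertices share a color.

4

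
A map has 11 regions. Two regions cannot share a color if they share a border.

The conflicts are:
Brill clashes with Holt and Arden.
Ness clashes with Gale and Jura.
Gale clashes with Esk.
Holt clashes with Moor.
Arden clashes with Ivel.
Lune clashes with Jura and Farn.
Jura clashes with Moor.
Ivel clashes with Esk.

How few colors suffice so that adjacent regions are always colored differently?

The cycle Esk-Gale-Ness-Jura-Moor-Holt-Brill-Arden-Ivel-Esk has odd length 9, so it cannot be 2-colored; at least 3 colors are needed.
A valid assignment using 3 colors: Brill=2, Ness=3, Gale=2, Holt=1, Arden=1, Lune=2, Jura=1, Moor=2, Ivel=2, Esk=1, Farn=1. Each listed conflict is separated.

3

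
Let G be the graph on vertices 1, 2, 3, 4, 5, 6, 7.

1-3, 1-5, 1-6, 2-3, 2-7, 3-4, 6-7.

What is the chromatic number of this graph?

3

The cycle 2-3-1-6-7-2 has odd length 5, so it cannot be 2-colored; at least 3 colors are needed.
A valid assignment using 3 colors: 1=blue, 2=blue, 3=red, 4=blue, 5=red, 6=green, 7=red. Every edge joins two different colors.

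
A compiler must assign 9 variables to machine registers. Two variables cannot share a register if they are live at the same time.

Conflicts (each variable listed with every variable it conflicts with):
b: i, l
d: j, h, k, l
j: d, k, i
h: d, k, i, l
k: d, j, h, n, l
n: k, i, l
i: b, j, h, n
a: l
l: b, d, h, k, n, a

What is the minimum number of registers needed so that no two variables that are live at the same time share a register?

d, h, k, l pairwise conflict, so at least 4 registers are needed.
4 registers suffice: register 1 → {i, l}; register 2 → {b, k, a}; register 3 → {d, n}; register 4 → {j, h}. Every pair that conflicts lands in different registers.

4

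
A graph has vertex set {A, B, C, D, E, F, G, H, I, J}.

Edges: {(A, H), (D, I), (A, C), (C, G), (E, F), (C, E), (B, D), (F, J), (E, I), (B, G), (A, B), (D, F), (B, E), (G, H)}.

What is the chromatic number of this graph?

2

B and D are adjacent, so at least 2 colors are needed.
One proper 2-coloring: A=blue, B=red, C=red, D=blue, E=blue, F=red, G=blue, H=red, I=red, J=blue. Every edge joins two different colors.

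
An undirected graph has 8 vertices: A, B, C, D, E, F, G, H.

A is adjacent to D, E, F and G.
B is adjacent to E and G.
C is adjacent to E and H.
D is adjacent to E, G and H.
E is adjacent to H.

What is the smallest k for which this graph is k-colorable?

C, E, H are pairwise adjacent, so at least 3 colors are needed.
3 colors suffice: A=3, B=2, C=2, D=2, E=1, F=1, G=1, H=3. Each edge has distinct colors on its endpoints.

3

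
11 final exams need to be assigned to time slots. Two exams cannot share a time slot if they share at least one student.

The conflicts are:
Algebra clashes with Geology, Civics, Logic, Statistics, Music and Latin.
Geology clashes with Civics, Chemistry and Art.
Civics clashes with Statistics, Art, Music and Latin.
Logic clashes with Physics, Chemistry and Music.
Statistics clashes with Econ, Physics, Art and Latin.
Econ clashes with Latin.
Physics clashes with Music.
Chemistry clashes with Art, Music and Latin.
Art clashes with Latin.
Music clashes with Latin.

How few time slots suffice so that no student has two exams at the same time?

4

Civics, Statistics, Art, Latin are mutually in conflict, so at least 4 time slots are needed.
4 time slots suffice: time slot 1 → {Geology, Logic, Latin}; time slot 2 → {Algebra, Econ, Physics, Art}; time slot 3 → {Statistics, Music}; time slot 4 → {Civics, Chemistry}. Each listed conflict is separated.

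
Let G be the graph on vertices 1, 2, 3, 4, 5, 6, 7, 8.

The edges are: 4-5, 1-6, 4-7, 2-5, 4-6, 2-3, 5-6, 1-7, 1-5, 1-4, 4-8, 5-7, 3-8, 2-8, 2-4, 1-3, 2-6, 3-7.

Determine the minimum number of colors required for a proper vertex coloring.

1, 4, 5, 7 are pairwise adjacent (a clique of size 4), so at least 4 colors are needed.
4 colors suffice: color red → {3, 4}; color blue → {5, 8}; color green → {1, 2}; color yellow → {6, 7}. No two adjacent vertices share a color.

4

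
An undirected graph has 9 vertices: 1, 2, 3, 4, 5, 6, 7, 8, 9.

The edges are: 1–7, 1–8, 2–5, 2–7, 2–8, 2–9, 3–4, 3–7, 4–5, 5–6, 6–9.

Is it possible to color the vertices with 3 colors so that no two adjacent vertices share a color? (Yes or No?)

Yes

The chromatic number is 3. The cycle 2-7-3-4-5-2 has odd length 5, so it cannot be 2-colored; at least 3 colors are needed.
3 colors suffice: color a → {1, 2, 3, 6}; color b → {5, 7, 8, 9}; color c → {4}.
That is already a proper 3-coloring.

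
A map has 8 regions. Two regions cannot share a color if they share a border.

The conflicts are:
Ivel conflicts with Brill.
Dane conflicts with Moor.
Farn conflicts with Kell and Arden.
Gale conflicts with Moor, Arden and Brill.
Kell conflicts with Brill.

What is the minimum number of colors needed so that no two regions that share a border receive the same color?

The cycle Arden-Gale-Brill-Kell-Farn-Arden has odd length 5, so it cannot be 2-colored; at least 3 colors are needed.
A valid assignment using 3 colors: Ivel=1, Dane=1, Farn=3, Gale=1, Kell=1, Moor=2, Arden=2, Brill=2. Every pair that conflicts lands in different colors.

3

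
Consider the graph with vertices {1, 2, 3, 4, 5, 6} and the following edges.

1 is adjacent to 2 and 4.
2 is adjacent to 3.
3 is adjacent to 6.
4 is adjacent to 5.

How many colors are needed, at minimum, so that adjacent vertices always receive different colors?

4 and 5 are adjacent, so at least 2 colors are needed.
2 colors suffice: color red → {2, 4, 6}; color blue → {1, 3, 5}. Each edge has distinct colors on its endpoints.

2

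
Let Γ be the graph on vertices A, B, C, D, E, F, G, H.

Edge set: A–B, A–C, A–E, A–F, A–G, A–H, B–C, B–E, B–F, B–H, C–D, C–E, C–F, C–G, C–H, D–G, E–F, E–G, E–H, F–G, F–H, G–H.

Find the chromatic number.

A, C, E, F, G, H are mutually adjacent (a clique of size 6), so at least 6 colors are needed.
One proper 6-coloring: A=5, B=4, C=1, D=2, E=6, F=2, G=4, H=3. Every edge joins two different colors.

6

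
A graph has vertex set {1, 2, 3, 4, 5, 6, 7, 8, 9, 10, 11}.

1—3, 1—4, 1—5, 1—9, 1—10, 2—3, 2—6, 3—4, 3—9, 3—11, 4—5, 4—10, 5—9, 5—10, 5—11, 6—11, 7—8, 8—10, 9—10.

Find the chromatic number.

4

1, 5, 9, 10 form a clique, so at least 4 colors are needed.
One proper 4-coloring: 1=red, 2=red, 3=blue, 4=yellow, 5=blue, 6=blue, 7=blue, 8=red, 9=yellow, 10=green, 11=red. Every edge joins two different colors.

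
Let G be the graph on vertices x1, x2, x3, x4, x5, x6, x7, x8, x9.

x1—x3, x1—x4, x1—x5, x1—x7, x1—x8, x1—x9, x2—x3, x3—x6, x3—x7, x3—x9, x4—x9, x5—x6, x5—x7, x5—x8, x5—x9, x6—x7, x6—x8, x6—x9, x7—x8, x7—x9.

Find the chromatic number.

x1, x3, x7, x9 are mutually adjacent (a clique of size 4), so at least 4 colors are needed.
A valid assignment using 4 colors: x1=2, x2=1, x3=4, x4=3, x5=4, x6=2, x7=3, x8=1, x9=1. No two adjacent vertices share a color.

4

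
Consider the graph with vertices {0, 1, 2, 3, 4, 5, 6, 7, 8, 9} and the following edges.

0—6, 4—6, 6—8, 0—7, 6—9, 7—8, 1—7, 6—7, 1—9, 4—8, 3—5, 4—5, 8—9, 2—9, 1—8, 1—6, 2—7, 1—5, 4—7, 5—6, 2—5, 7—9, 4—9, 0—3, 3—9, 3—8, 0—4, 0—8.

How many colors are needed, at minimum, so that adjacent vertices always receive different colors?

0, 4, 6, 7, 8 are mutually adjacent (a clique of size 5), so at least 5 colors are needed.
One proper 5-coloring: 0=green, 1=purple, 2=red, 3=red, 4=purple, 5=blue, 6=red, 7=blue, 8=yellow, 9=green. Each edge has distinct colors on its endpoints.

5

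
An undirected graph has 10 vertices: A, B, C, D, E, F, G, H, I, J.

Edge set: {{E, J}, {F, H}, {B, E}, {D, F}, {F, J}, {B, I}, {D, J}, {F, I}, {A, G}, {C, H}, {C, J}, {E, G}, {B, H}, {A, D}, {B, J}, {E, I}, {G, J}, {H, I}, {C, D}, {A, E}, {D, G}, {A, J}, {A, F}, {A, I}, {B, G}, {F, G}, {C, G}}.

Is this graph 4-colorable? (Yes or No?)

No

A, D, F, G, J are mutually adjacent (a clique of size 5), so at least 5 colors are needed.
So 4 colors are not enough.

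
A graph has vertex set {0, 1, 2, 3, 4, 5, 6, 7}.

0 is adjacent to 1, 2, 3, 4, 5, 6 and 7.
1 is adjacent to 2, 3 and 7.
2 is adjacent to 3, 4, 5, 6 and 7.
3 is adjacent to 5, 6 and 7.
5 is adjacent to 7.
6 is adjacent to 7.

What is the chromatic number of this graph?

0, 2, 3, 5, 7 are pairwise adjacent (a clique of size 5), so at least 5 colors are needed.
5 colors suffice: color red → {0}; color blue → {2}; color green → {3, 4}; color yellow → {7}; color purple → {1, 5, 6}. No two adjacent vertices share a color.

5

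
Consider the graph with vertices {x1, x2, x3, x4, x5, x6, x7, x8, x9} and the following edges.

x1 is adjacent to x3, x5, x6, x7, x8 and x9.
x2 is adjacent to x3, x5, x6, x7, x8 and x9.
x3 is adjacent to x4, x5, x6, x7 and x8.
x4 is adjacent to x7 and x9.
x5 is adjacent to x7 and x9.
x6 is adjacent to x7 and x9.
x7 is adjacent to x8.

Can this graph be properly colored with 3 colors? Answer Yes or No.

x1, x3, x6, x7 are mutually adjacent (a clique of size 4), so at least 4 colors are needed.
So 3 colors are not enough.

No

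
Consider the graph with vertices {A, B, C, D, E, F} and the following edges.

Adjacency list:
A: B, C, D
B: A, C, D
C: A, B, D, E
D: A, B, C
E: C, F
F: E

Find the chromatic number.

A, B, C, D are mutually adjacent (a clique of size 4), so at least 4 colors are needed.
One proper 4-coloring: A=yellow, B=green, C=red, D=blue, E=blue, F=red. No two adjacent vertices share a color.

4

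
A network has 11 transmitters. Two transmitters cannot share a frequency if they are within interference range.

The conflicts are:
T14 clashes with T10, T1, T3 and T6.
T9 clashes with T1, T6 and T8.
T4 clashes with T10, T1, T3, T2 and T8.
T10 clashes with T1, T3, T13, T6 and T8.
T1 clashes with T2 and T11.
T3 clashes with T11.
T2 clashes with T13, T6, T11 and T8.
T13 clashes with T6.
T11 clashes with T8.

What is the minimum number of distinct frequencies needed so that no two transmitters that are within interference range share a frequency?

T4, T10, T1 are mutually in conflict, so at least 3 frequencies are needed.
Using 3 frequencies: T14=3, T9=1, T4=3, T10=1, T1=2, T3=2, T2=1, T13=3, T6=2, T11=3, T8=2. No two conflicting transmitters share a frequency.

3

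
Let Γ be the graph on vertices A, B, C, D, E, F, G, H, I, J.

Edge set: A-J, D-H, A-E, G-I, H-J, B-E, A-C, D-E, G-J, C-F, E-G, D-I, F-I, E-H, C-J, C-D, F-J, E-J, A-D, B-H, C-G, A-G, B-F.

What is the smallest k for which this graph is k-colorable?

A, E, G, J form a clique, so at least 4 colors are needed.
4 colors suffice: color red → {C, E, I}; color blue → {B, D, J}; color green → {F, G, H}; color yellow → {A}. Every edge joins two different colors.

4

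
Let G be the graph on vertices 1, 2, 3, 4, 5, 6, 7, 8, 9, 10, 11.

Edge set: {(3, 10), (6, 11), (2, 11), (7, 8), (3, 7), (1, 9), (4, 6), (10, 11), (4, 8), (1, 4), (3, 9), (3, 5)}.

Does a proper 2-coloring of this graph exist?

The cycle 7-3-10-11-6-4-8-7 has odd length 7, so it cannot be 2-colored; at least 3 colors are needed.
So 2 colors are not enough.

No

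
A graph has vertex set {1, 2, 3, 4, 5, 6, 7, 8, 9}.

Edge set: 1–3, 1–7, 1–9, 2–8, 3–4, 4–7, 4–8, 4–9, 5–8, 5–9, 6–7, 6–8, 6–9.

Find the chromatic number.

4 and 9 are adjacent, so at least 2 colors are needed.
2 colors suffice: color a → {1, 2, 4, 5, 6}; color b → {3, 7, 8, 9}. Each edge has distinct colors on its endpoints.

2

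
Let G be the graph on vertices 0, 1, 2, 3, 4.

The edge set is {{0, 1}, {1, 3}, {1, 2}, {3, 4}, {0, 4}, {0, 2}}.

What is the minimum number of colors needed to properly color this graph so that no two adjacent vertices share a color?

0, 1, 2 form a triangle, so at least 3 colors are needed.
3 colors suffice: 0=red, 1=blue, 2=green, 3=red, 4=blue. Each edge has distinct colors on its endpoints.

3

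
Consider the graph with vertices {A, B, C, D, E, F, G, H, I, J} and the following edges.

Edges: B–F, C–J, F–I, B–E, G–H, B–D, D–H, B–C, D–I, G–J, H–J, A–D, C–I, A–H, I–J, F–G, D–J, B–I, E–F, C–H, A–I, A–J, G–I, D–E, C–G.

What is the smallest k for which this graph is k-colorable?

4

C, G, H, J are mutually adjacent (a clique of size 4), so at least 4 colors are needed.
4 colors suffice: A=4, B=2, C=3, D=3, E=1, F=3, G=4, H=1, I=1, J=2. No two adjacent vertices share a color.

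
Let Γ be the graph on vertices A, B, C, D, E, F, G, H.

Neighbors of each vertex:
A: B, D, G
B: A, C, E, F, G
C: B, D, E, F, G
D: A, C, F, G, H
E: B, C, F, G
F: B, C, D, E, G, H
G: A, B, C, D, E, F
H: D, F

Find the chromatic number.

B, C, E, F, G are pairwise adjacent (a clique of size 5), so at least 5 colors are needed.
5 colors suffice: A=2, B=3, C=4, D=3, E=5, F=2, G=1, H=1. Every edge joins two different colors.

5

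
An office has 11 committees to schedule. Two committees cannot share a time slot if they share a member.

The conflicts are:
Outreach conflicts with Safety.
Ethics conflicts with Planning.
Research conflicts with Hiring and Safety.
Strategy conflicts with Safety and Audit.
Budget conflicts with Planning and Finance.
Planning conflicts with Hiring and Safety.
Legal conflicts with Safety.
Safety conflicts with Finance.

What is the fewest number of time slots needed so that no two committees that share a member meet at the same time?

2

Outreach and Safety conflict, so at least 2 time slots are needed.
2 time slots suffice: Outreach=2, Ethics=1, Research=2, Strategy=2, Budget=1, Planning=2, Legal=2, Hiring=1, Safety=1, Audit=1, Finance=2. No two conflicting committees share a time slot.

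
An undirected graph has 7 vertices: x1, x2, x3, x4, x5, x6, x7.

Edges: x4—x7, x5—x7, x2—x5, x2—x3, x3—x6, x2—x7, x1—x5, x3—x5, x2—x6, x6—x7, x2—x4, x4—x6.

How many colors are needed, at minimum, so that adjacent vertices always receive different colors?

4

x2, x4, x6, x7 are pairwise adjacent (a clique of size 4), so at least 4 colors are needed.
4 colors suffice: color 1 → {x1, x2}; color 2 → {x3, x7}; color 3 → {x5, x6}; color 4 → {x4}. No two adjacent vertices share a color.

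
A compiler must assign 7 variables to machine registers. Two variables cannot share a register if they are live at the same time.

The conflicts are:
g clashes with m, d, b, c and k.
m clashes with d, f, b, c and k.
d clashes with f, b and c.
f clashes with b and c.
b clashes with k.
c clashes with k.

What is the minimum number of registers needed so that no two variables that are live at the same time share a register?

g, m, c, k pairwise conflict, so at least 4 registers are needed.
4 registers suffice: register 1 → {m}; register 2 → {b, c}; register 3 → {g, f}; register 4 → {d, k}. Every pair that conflicts lands in different registers.

4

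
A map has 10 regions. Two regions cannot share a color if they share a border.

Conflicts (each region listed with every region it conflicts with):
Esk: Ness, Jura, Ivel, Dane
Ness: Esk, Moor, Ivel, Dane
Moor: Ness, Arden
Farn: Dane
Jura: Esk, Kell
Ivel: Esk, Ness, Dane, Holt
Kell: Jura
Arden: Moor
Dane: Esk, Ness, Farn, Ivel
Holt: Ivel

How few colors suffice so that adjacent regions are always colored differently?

4

Esk, Ness, Ivel, Dane are mutually in conflict, so at least 4 colors are needed.
4 colors suffice: color 1 → {Esk, Moor, Farn, Kell, Holt}; color 2 → {Ness, Jura, Arden}; color 3 → {Dane}; color 4 → {Ivel}. Every pair that conflicts lands in different colors.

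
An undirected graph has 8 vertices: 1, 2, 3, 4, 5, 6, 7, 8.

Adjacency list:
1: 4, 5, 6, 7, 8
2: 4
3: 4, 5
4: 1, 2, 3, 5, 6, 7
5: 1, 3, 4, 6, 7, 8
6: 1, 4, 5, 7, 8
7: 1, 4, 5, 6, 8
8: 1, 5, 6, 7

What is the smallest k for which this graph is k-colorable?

5

1, 5, 6, 7, 8 form a clique, so at least 5 colors are needed.
A valid assignment using 5 colors: 1=c, 2=a, 3=c, 4=b, 5=a, 6=d, 7=e, 8=b. Every edge joins two different colors.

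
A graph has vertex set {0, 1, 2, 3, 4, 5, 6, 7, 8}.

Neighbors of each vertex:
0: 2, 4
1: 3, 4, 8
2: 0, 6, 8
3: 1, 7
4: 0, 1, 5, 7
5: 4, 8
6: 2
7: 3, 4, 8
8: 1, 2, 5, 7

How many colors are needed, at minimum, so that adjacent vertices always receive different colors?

The cycle 0-4-5-8-2-0 has odd length 5, so it cannot be 2-colored; at least 3 colors are needed.
3 colors suffice: color red → {3, 4, 6, 8}; color blue → {1, 2, 5, 7}; color green → {0}. Every edge joins two different colors.

3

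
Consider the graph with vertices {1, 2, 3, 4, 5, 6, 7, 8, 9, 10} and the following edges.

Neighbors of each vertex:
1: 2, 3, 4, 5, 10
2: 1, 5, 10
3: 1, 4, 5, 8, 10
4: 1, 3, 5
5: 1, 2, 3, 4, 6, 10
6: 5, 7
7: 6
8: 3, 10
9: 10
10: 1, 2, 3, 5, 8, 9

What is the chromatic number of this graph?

1, 3, 5, 10 are pairwise adjacent (a clique of size 4), so at least 4 colors are needed.
4 colors suffice: color red → {4, 6, 10}; color blue → {5, 7, 8, 9}; color green → {2, 3}; color yellow → {1}. No two adjacent vertices share a color.

4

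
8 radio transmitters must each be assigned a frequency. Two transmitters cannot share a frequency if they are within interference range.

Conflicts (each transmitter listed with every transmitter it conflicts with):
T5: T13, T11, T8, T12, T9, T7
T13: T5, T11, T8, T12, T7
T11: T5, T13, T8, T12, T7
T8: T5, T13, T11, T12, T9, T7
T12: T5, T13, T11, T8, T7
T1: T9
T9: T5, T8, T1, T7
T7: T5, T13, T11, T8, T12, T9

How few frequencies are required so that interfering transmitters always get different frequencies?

6

T5, T13, T11, T8, T12, T7 are mutually in conflict, so at least 6 frequencies are needed.
Using 6 frequencies: T5=3, T13=4, T11=5, T8=2, T12=6, T1=1, T9=4, T7=1. No two conflicting transmitters share a frequency.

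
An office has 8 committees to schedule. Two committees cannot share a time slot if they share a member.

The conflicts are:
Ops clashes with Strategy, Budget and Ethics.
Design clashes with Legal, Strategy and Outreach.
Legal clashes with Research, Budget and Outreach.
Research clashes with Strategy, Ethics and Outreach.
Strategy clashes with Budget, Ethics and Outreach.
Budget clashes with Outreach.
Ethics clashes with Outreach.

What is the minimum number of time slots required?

Research, Strategy, Ethics, Outreach all conflict with each other, so at least 4 time slots are needed.
A valid assignment using 4 time slots: Ops=1, Design=3, Legal=2, Research=3, Strategy=2, Budget=3, Ethics=4, Outreach=1. Each listed conflict is separated.

4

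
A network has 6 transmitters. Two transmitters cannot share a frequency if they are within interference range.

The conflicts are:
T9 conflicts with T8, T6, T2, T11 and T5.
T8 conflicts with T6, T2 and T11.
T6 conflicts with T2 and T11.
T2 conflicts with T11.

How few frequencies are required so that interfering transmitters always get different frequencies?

T9, T8, T6, T2, T11 all conflict with each other, so at least 5 frequencies are needed.
5 frequencies suffice: T9=1, T8=3, T6=5, T2=2, T11=4, T5=2. Every pair that conflicts lands in different frequencies.

5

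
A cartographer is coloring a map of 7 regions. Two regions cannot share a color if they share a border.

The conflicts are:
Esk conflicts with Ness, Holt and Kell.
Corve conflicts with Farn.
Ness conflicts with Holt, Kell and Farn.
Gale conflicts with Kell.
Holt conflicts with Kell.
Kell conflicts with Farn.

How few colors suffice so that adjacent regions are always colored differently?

4

Esk, Ness, Holt, Kell are mutually in conflict, so at least 4 colors are needed.
4 colors suffice: color 1 → {Corve, Kell}; color 2 → {Ness, Gale}; color 3 → {Esk, Farn}; color 4 → {Holt}. No two conflicting regions share a color.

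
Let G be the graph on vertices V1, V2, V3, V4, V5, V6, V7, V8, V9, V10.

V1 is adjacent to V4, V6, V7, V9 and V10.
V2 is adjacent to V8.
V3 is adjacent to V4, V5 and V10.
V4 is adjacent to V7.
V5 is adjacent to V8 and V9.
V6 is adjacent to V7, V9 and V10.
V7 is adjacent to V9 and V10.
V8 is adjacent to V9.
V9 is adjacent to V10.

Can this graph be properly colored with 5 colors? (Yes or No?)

Yes

The chromatic number is 5. V1, V6, V7, V9, V10 are mutually adjacent (a clique of size 5), so at least 5 colors are needed.
5 colors suffice: color red → {V2, V4, V9}; color blue → {V3, V7, V8}; color green → {V5, V10}; color yellow → {V1}; color purple → {V6}.
That is already a proper 5-coloring.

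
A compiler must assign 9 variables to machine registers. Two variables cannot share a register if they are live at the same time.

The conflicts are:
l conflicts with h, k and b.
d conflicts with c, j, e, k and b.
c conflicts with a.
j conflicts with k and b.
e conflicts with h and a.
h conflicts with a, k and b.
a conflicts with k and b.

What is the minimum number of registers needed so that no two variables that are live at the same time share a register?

h, a, k all conflict with each other, so at least 3 registers are needed.
3 registers suffice: register 1 → {d, h}; register 2 → {c, e, k, b}; register 3 → {l, j, a}. Every pair that conflicts lands in different registers.

3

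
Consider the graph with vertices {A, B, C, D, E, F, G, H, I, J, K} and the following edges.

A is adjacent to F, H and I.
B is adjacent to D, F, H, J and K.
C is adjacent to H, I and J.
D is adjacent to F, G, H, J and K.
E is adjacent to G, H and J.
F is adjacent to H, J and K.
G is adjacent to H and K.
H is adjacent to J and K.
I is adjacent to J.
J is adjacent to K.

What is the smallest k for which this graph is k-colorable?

6

B, D, F, H, J, K are pairwise adjacent (a clique of size 6), so at least 6 colors are needed.
6 colors suffice: A=2, B=6, C=3, D=5, E=3, F=3, G=2, H=1, I=1, J=2, K=4. Each edge has distinct colors on its endpoints.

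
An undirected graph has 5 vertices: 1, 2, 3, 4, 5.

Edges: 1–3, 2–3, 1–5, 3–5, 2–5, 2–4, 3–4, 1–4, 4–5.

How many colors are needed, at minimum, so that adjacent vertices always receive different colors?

1, 3, 4, 5 are mutually adjacent (a clique of size 4), so at least 4 colors are needed.
A valid assignment using 4 colors: 1=yellow, 2=yellow, 3=green, 4=red, 5=blue. Each edge has distinct colors on its endpoints.

4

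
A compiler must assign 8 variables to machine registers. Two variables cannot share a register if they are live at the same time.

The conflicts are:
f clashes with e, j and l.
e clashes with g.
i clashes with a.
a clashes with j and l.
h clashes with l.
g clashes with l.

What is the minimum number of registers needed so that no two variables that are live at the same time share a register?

f and j conflict, so at least 2 registers are needed.
Using 2 registers: f=2, e=1, i=1, a=2, h=2, g=2, j=1, l=1. No two conflicting variables share a register.

2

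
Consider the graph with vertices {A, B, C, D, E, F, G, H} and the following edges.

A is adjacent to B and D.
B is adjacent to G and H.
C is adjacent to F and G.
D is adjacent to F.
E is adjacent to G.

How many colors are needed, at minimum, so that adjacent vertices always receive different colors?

A and B are adjacent, so at least 2 colors are needed.
2 colors suffice: color 1 → {B, C, D, E}; color 2 → {A, F, G, H}. No two adjacent vertices share a color.

2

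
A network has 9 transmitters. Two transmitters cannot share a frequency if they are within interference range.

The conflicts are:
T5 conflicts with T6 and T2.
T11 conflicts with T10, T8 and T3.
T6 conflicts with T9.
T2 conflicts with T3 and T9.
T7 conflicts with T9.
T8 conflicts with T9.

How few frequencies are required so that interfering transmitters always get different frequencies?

The cycle T11-T8-T9-T2-T3-T11 has odd length 5, so it cannot be 2-colored; at least 3 frequencies are needed.
3 frequencies suffice: frequency 1 → {T5, T11, T9}; frequency 2 → {T6, T10, T2, T7, T8}; frequency 3 → {T3}. No two conflicting transmitters share a frequency.

3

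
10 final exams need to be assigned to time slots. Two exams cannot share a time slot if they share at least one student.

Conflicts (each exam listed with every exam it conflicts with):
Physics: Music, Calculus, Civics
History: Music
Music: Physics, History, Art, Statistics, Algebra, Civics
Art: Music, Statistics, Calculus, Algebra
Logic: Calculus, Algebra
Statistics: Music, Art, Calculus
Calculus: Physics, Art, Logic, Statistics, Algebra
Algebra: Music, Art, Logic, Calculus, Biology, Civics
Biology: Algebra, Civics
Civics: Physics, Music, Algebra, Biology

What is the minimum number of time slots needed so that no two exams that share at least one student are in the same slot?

3

Music, Art, Algebra all conflict with each other, so at least 3 time slots are needed.
Using 3 time slots: Physics=1, History=1, Music=2, Art=3, Logic=3, Statistics=1, Calculus=2, Algebra=1, Biology=2, Civics=3. No two conflicting exams share a time slot.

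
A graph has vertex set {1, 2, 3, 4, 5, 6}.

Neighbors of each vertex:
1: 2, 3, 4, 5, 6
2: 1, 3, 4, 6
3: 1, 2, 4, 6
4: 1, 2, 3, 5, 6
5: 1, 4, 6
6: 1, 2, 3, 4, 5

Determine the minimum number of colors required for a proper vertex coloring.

5

1, 2, 3, 4, 6 are pairwise adjacent (a clique of size 5), so at least 5 colors are needed.
5 colors suffice: color red → {1}; color blue → {4}; color green → {6}; color yellow → {3, 5}; color purple → {2}. Every edge joins two different colors.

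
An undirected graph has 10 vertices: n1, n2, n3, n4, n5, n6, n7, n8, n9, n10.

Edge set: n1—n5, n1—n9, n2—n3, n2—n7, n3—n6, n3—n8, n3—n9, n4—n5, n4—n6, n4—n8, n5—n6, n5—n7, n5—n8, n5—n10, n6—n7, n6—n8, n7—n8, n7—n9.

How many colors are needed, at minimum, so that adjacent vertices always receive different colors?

n5, n6, n7, n8 are pairwise adjacent (a clique of size 4), so at least 4 colors are needed.
One proper 4-coloring: n1=3, n2=2, n3=1, n4=3, n5=1, n6=2, n7=3, n8=4, n9=2, n10=2. No two adjacent vertices share a color.

4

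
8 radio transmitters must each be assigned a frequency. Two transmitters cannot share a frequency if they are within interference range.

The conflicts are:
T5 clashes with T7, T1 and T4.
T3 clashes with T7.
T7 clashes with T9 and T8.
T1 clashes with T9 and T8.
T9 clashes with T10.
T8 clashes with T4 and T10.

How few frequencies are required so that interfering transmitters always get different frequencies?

T7 and T8 conflict, so at least 2 frequencies are needed.
2 frequencies suffice: frequency 1 → {T7, T1, T4, T10}; frequency 2 → {T5, T3, T9, T8}. Each listed conflict is separated.

2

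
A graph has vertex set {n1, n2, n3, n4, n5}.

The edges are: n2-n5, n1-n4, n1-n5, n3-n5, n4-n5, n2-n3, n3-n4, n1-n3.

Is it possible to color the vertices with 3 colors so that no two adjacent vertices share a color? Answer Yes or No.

n1, n3, n4, n5 form a clique, so at least 4 colors are needed.
So 3 colors are not enough.

No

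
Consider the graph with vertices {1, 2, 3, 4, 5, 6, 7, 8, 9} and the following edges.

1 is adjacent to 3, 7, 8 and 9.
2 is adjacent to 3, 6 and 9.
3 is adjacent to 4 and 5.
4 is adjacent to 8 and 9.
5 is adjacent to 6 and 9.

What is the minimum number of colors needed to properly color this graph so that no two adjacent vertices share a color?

4 and 8 are adjacent, so at least 2 colors are needed.
One proper 2-coloring: 1=b, 2=b, 3=a, 4=b, 5=b, 6=a, 7=a, 8=a, 9=a. No two adjacent vertices share a color.

2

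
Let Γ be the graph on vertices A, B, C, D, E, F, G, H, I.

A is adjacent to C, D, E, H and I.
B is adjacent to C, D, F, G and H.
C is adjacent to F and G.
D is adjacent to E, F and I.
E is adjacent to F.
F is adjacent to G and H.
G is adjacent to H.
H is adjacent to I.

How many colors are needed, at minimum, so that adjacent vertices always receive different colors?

4

B, F, G, H are mutually adjacent (a clique of size 4), so at least 4 colors are needed.
4 colors suffice: color 1 → {A, F}; color 2 → {C, D, H}; color 3 → {B, E, I}; color 4 → {G}. Each edge has distinct colors on its endpoints.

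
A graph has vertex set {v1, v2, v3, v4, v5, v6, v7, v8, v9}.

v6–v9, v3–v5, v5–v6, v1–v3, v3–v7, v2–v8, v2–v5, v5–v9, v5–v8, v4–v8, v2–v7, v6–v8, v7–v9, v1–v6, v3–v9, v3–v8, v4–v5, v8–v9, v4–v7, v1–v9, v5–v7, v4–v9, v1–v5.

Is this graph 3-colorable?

v5, v6, v8, v9 form a clique, so at least 4 colors are needed.
So 3 colors are not enough.

No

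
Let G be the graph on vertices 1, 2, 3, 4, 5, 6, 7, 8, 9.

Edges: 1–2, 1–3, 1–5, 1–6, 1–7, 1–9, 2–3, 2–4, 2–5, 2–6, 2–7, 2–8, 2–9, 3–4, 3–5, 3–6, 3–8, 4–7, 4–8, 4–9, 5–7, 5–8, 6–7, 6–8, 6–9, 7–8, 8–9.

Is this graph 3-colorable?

2, 3, 4, 8 are pairwise adjacent (a clique of size 4), so at least 4 colors are needed.
So 3 colors are not enough.

No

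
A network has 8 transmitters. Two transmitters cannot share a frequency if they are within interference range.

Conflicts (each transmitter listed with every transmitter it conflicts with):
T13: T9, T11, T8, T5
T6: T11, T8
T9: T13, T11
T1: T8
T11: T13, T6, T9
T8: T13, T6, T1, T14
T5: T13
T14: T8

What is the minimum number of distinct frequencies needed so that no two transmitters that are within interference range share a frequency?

3

T13, T9, T11 are mutually in conflict, so at least 3 frequencies are needed.
Using 3 frequencies: T13=2, T6=2, T9=3, T1=2, T11=1, T8=1, T5=1, T14=2. Each listed conflict is separated.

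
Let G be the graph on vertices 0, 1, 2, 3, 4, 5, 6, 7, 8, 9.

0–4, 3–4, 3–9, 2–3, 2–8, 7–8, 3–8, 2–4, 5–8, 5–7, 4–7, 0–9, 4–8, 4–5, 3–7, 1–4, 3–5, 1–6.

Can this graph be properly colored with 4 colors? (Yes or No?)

3, 4, 5, 7, 8 form a clique, so at least 5 colors are needed.
So 4 colors are not enough.

No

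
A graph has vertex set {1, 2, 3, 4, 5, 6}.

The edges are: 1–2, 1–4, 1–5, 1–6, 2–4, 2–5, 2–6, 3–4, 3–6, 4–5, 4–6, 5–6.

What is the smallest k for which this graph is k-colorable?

1, 2, 4, 5, 6 are mutually adjacent (a clique of size 5), so at least 5 colors are needed.
5 colors suffice: 1=d, 2=c, 3=c, 4=a, 5=e, 6=b. Each edge has distinct colors on its endpoints.

5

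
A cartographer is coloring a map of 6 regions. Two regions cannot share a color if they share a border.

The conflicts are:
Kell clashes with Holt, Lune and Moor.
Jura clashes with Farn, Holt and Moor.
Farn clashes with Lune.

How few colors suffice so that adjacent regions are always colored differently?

The cycle Farn-Jura-Moor-Kell-Lune-Farn has odd length 5, so it cannot be 2-colored; at least 3 colors are needed.
3 colors suffice: color 1 → {Kell, Jura}; color 2 → {Farn, Holt, Moor}; color 3 → {Lune}. Every pair that conflicts lands in different colors.

3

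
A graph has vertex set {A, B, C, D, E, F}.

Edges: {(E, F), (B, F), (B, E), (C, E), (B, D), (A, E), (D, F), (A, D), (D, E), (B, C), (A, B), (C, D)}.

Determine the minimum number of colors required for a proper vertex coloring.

4

B, C, D, E form a clique, so at least 4 colors are needed.
One proper 4-coloring: A=yellow, B=green, C=yellow, D=red, E=blue, F=yellow. Every edge joins two different colors.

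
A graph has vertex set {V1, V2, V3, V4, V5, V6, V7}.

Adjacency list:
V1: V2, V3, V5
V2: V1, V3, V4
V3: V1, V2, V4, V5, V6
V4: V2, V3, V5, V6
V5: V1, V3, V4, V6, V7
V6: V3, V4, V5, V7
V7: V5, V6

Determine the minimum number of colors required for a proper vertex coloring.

4

V3, V4, V5, V6 are pairwise adjacent (a clique of size 4), so at least 4 colors are needed.
4 colors suffice: color 1 → {V2, V5}; color 2 → {V3, V7}; color 3 → {V1, V4}; color 4 → {V6}. Each edge has distinct colors on its endpoints.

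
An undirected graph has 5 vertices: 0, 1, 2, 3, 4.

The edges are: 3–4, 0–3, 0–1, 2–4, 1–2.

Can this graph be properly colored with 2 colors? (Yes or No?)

The cycle 3-4-2-1-0-3 has odd length 5, so it cannot be 2-colored; at least 3 colors are needed.
So 2 colors are not enough.

No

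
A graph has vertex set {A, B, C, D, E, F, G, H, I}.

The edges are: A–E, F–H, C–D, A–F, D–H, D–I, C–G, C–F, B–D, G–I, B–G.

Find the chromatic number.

A and F are adjacent, so at least 2 colors are needed.
2 colors suffice: color 1 → {D, E, F, G}; color 2 → {A, B, C, H, I}. No two adjacent vertices share a color.

2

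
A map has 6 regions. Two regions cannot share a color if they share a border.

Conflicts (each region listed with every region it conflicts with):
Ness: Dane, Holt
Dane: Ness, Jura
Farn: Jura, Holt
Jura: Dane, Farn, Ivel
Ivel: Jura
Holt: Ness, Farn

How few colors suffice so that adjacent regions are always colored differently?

The cycle Ness-Dane-Jura-Farn-Holt-Ness has odd length 5, so it cannot be 2-colored; at least 3 colors are needed.
A valid assignment using 3 colors: Ness=3, Dane=2, Farn=2, Jura=1, Ivel=2, Holt=1. No two conflicting regions share a color.

3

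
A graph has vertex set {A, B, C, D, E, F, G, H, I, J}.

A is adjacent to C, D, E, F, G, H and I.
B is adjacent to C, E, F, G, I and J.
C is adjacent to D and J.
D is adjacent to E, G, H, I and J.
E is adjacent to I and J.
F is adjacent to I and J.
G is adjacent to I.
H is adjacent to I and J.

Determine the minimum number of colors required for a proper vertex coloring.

A, D, H, I form a clique, so at least 4 colors are needed.
4 colors suffice: A=3, B=2, C=4, D=2, E=4, F=4, G=4, H=4, I=1, J=1. Every edge joins two different colors.

4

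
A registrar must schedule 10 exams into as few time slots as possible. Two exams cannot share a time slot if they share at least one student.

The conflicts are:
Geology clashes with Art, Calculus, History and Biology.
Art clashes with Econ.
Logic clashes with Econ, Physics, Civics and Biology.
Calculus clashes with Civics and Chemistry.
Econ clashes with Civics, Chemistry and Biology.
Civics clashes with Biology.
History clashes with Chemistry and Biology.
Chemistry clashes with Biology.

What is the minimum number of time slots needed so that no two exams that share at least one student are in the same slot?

Logic, Econ, Civics, Biology are mutually in conflict, so at least 4 time slots are needed.
A valid assignment using 4 time slots: Geology=2, Art=1, Logic=4, Calculus=1, Econ=2, Physics=1, Civics=3, History=4, Chemistry=3, Biology=1. Each listed conflict is separated.

4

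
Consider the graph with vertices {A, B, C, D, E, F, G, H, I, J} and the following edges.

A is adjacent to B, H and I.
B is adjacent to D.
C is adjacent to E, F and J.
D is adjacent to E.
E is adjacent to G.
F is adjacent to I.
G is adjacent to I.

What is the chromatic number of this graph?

The cycle I-G-E-C-F-I has odd length 5, so it cannot be 2-colored; at least 3 colors are needed.
3 colors suffice: color 1 → {A, E, F, J}; color 2 → {C, D, H, I}; color 3 → {B, G}. No two adjacent vertices share a color.

3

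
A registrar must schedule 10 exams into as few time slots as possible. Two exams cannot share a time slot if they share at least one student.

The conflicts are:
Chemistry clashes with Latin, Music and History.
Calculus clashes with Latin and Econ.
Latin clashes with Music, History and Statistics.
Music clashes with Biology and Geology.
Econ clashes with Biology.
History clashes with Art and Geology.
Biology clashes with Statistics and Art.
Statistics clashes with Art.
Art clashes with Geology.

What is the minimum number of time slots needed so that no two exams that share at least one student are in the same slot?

3

Biology, Statistics, Art all conflict with each other, so at least 3 time slots are needed.
3 time slots suffice: time slot 1 → {Latin, Biology, Geology}; time slot 2 → {Calculus, Music, History, Statistics}; time slot 3 → {Chemistry, Econ, Art}. Each listed conflict is separated.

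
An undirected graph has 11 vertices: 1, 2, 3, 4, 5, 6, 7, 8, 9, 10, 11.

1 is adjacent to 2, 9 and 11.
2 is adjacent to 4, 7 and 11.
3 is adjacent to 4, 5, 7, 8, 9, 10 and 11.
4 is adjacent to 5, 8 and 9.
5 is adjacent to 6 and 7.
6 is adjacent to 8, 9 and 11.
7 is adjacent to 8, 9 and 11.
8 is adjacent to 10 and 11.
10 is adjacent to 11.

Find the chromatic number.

4

3, 7, 8, 11 are pairwise adjacent (a clique of size 4), so at least 4 colors are needed.
A valid assignment using 4 colors: 1=c, 2=b, 3=b, 4=a, 5=d, 6=b, 7=c, 8=d, 9=d, 10=c, 11=a. Each edge has distinct colors on its endpoints.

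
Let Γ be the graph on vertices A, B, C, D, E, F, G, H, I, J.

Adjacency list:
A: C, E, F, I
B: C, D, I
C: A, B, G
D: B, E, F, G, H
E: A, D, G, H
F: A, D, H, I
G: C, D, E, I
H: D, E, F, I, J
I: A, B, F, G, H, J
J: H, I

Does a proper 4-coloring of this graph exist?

Yes

The chromatic number is 3. H, I, J are mutually adjacent, so at least 3 colors are needed.
One proper 3-coloring: A=blue, B=blue, C=red, D=red, E=green, F=green, G=blue, H=blue, I=red, J=green.
Since 4 ≥ 3, a proper 4-coloring certainly exists.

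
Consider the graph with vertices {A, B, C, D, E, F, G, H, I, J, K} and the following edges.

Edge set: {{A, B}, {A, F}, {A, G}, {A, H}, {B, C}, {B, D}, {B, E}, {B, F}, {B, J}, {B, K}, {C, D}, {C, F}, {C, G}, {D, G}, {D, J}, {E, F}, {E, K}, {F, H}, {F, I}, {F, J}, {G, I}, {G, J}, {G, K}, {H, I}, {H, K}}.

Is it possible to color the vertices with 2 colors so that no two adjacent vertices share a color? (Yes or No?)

No

B, E, F form a triangle, so at least 3 colors are needed.
So 2 colors are not enough.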